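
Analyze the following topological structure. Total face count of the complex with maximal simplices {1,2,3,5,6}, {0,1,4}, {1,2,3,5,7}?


Each maximal simplex on m vertices has 2^m - 1 nonempty faces.
Take the union (dedupe shared faces).
Total distinct faces = 53

53


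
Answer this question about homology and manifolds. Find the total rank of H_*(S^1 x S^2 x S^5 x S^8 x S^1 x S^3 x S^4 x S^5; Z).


Total Betti number is multiplicative under products.
Each S^d (d>=1) has total Betti number 2.
There are 8 sphere factors.
Total = 2^8 = 256

256


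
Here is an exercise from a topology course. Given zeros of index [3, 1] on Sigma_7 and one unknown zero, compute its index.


Poincare-Hopf: sum of indices = chi(M).
chi(Sigma_7) = 2 - 2*7 = -12.
Sum of known indices = 4.
x = chi - (sum known) = -12 - (4) = -16

-16


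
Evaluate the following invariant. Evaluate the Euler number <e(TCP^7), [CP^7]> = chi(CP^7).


For any closed oriented manifold, <e(TM),[M]> = chi(M).
chi(CP^7) = 7+1 = 8

8


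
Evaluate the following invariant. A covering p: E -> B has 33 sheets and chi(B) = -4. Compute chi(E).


For a finite covering: chi(E) = (number of sheets) * chi(B).
chi(E) = 33 * (-4) = -132

-132


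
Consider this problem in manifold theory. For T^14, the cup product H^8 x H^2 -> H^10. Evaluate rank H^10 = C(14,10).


Cup product: H^p x H^q -> H^{p+q}; here p+q = 8+2 = 10.
rank H^k(T^n) = C(n,k).
C(14,10) = 1001

1001


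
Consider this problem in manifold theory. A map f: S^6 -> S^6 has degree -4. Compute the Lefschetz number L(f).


On S^6: L(f) = tr(f_0*) + (-1)^6 tr(f_6*) = 1 + (-1)^6 * deg(f).
L(f) = 1 + (-1)^6 * -4 = 1 + -4 = -3

-3


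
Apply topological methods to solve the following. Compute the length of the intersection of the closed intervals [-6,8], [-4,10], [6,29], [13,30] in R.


Intersection = [max(a_i), min(b_i)] = [13, 8].
Since 13 > 8, the intersection is empty.
Length = 0

0


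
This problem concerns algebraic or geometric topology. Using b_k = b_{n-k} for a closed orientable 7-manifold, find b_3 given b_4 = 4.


Poincare duality for closed orientable n-manifolds: b_k = b_{n-k}.
Here n = 7, so b_3 = b_4 = 4

4


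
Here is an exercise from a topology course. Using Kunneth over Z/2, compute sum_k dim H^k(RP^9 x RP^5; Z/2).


dim H^*(RP^n; Z/2) = n+1 (one Z/2 in each degree 0..n).
Total Betti number is multiplicative.
Total = (9+1) * (5+1) = 10 * 6 = 60

60


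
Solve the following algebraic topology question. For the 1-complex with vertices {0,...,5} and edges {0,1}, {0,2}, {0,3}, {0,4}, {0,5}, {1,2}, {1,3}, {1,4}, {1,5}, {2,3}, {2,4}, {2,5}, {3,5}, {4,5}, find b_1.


b_1 = E - V + (number of components).
E = 14, V = 6, components = 1.
b_1 = 14 - 6 + 1 = 9

9


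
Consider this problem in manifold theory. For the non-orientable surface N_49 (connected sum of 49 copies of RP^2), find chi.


For a non-orientable closed surface with k crosscaps: chi = 2 - k.
Here k = 49.
chi = 2 - 49 = -47

-47


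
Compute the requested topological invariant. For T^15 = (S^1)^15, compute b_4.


By the Kunneth formula, b_k(T^n) = C(n,k).
b_4(T^15) = C(15,4).
C(15,4) = 15!/(4!*11!) = 1365

1365


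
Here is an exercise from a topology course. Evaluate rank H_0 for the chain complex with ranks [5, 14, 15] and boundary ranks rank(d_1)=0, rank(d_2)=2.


rank H_k = rank(ker d_k) - rank(im d_{k+1}).
rank(ker d_0) = rank(C_0) - rank(d_0) = 5 - 0 = 5.
rank(im d_{0+1}) = 0.
rank H_0 = 5 - 0 = 5

5


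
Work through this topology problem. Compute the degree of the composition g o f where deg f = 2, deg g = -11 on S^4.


Degree is multiplicative under composition: deg(g o f) = deg(g) * deg(f).
= -11 * 2 = -22

-22


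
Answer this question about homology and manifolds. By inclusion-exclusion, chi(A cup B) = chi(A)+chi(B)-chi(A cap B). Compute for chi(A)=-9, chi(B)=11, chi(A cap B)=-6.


chi(A cup B) = chi(A) + chi(B) - chi(A cap B)
= -9 + (11) - (-6)
= 8

8


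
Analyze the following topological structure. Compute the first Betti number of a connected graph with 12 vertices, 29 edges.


For a connected graph: rank(pi_1) = b_1 = E - V + 1 = 1 - chi.
chi = V - E = 12 - 29 = -17.
rank = 1 - (-17) = 29 - 12 + 1 = 18

18


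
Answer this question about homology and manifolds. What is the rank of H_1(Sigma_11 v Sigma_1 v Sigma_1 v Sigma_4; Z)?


For a wedge X v Y: reduced H_k(X v Y) = H_k(X) + H_k(Y).
Each Sigma_g contributes b_1 = 2g.
b_1 = 22 + 2 + 2 + 8 = 34

34


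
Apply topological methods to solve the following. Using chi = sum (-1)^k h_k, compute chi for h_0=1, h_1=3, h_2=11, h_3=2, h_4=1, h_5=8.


Handles of index k contribute (-1)^k to chi (same as CW cells).
chi = (1) + (-3) + (11) + (-2) + (1) + (-8) = 0

0


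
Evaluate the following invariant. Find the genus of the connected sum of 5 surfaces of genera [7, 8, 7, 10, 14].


Genus is additive under connected sum of orientable surfaces.
g = 7 + 8 + 7 + 10 + 14 = 46

46


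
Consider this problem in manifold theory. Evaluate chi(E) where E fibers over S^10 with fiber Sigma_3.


chi(S^10) = 2 (n even), chi(Sigma_3) = 2 - 2*3 = -4.
chi(E) = 2 * (-4) = -8

-8


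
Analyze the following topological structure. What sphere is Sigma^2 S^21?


Each suspension raises dimension by 1: Sigma S^n = S^{n+1}.
Sigma^2 S^21 = S^{21+2} = S^23

23


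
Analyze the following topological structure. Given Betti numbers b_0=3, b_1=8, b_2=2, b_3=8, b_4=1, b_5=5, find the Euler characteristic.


chi = sum_k (-1)^k b_k.
= (3) + (-8) + (2) + (-8) + (1) + (-5)
= -15

-15


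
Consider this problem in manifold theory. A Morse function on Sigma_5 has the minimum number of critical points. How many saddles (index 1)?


A perfect Morse function has m_k = b_k.
For Sigma_5: b_0=1, b_1=2g=10, b_2=1.
Saddles m_1 = 2g = 10

10


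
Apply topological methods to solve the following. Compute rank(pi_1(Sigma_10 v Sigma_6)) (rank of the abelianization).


For a wedge: H_1(A v B) = H_1(A) + H_1(B).
b_1(Sigma_10) = 20, b_1(Sigma_6) = 12.
b_1 = 20 + 12 = 32

32


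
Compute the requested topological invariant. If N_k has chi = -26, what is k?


chi = 2 - k for closed non-orientable surfaces with k crosscaps.
-26 = 2 - k
k = 2 - (-26) = 28

28


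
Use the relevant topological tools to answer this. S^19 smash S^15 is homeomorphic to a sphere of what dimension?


S^m ^ S^n = S^{m+n}.
k = 19 + 15 = 34

34


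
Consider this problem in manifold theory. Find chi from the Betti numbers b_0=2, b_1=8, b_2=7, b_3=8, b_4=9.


chi = sum_k (-1)^k b_k.
= (2) + (-8) + (7) + (-8) + (9)
= 2

2


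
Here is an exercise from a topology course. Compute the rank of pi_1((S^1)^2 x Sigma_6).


pi_1(A x B) = pi_1(A) x pi_1(B); rank of abelianization = b_1.
b_1(T^2) = 2, b_1(Sigma_6) = 2*6 = 12.
b_1(product) = 2 + 12 = 14

14


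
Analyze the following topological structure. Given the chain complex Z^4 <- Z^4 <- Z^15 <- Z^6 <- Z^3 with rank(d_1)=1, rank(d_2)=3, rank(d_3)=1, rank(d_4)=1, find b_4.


rank H_k = rank(ker d_k) - rank(im d_{k+1}).
rank(ker d_4) = rank(C_4) - rank(d_4) = 3 - 1 = 2.
rank(im d_{4+1}) = 0.
rank H_4 = 2 - 0 = 2

2


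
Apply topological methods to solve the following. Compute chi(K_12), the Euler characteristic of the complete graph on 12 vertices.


K_12: V = 12, E = C(12,2) = 66.
chi = V - E = 12 - 66 = -54

-54


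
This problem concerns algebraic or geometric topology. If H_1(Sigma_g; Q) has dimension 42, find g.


For a closed orientable surface: b_1 = 2g.
42 = 2g
g = 42 / 2 = 21

21


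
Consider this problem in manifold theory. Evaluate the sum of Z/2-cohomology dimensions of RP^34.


H^k(RP^34; Z/2) = Z/2 for each 0 <= k <= 34.
Total dimension = 34 + 1 = 35

35


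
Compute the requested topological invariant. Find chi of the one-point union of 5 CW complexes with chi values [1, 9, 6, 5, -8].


chi(A v B) = chi(A) + chi(B) - 1 (one point identified).
For 5 spaces: chi = (sum chi_i) - (5 - 1).
sum = 13; chi = 13 - 4 = 9

9


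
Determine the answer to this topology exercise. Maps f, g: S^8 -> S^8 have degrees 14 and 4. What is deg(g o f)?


Degree is multiplicative under composition: deg(g o f) = deg(g) * deg(f).
= 4 * 14 = 56

56


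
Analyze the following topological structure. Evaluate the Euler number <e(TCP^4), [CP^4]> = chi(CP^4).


For any closed oriented manifold, <e(TM),[M]> = chi(M).
chi(CP^4) = 4+1 = 5

5


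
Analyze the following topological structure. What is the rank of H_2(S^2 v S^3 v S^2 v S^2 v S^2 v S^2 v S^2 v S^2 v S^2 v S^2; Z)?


For a wedge of spheres, H_k (k>0) is free on one generator per sphere of dimension k.
Spheres of dimension 2: count = 9.
b_2 = 9

9


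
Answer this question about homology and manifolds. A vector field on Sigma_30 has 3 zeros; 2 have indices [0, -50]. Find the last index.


Poincare-Hopf: sum of indices = chi(M).
chi(Sigma_30) = 2 - 2*30 = -58.
Sum of known indices = -50.
x = chi - (sum known) = -58 - (-50) = -8

-8


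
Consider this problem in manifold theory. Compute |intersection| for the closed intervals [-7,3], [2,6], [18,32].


Intersection = [max(a_i), min(b_i)] = [18, 3].
Since 18 > 3, the intersection is empty.
Length = 0

0


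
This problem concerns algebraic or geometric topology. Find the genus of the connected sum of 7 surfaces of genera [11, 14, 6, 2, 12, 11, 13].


Genus is additive under connected sum of orientable surfaces.
g = 11 + 14 + 6 + 2 + 12 + 11 + 13 = 69

69


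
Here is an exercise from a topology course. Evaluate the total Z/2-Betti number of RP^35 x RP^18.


dim H^*(RP^n; Z/2) = n+1 (one Z/2 in each degree 0..n).
Total Betti number is multiplicative.
Total = (35+1) * (18+1) = 36 * 19 = 684

684


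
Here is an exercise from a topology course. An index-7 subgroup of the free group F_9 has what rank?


Nielsen-Schreier: an index-n subgroup of F_r is free of rank 1 + n(r-1).
Equivalently: chi(cover) = n*chi(base); chi(vee_r S^1) = 1 - 9 = -8.
chi(E) = 7*(-8) = -56; rank = 1 - chi(E) = 1 - (-56) = 57.
rank = 1 + 7*(9-1) = 1 + 56 = 57

57


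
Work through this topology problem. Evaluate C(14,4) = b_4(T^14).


By the Kunneth formula, b_k(T^n) = C(n,k).
b_4(T^14) = C(14,4).
C(14,4) = 14!/(4!*10!) = 1001

1001


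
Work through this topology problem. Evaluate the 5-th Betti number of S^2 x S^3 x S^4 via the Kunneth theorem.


Each S^d has Poincare polynomial 1 + t^d.
The product S^2 x S^3 x S^4 has Poincare polynomial prod(1+t^d_i).
Expanding: b_0=1, b_2=1, b_3=1, b_4=1, b_5=1, b_6=1, b_7=1, b_9=1.
b_5 = 1

1


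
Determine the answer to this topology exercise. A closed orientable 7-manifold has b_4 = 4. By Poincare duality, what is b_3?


Poincare duality for closed orientable n-manifolds: b_k = b_{n-k}.
Here n = 7, so b_3 = b_4 = 4

4


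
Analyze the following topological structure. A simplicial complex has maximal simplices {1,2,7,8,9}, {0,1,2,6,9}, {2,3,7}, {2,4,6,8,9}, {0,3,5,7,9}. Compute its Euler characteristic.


Enumerate all faces; f-vector: f_0=10, f_1=31, f_2=38, f_3=20, f_4=4.
chi = sum (-1)^k f_k = 1

1


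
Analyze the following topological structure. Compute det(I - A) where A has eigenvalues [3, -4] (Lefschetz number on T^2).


For a torus self-map: L(f) = det(I - A) where A acts on H_1.
L(f) = (1-3) * (1--4) = -2 * 5 = -10

-10


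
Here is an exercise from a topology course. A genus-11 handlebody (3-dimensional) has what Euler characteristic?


A genus-g handlebody deformation retracts to a wedge of g circles.
chi(vee_g S^1) = 1 - g.
chi(H_11) = 1 - 11 = -10

-10


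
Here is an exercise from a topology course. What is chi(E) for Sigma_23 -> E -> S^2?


chi(S^2) = 2 (n even), chi(Sigma_23) = 2 - 2*23 = -44.
chi(E) = 2 * (-44) = -88

-88


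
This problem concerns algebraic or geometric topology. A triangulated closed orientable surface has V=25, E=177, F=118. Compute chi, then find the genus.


chi = V - E + F = 25 - 177 + 118 = -34
For orientable closed surface: chi = 2 - 2g, so g = (2 - chi)/2.
g = (2 - (-34)) / 2 = 36 / 2 = 18

18


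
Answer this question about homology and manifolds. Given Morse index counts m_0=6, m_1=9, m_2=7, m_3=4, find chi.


Morse theory: chi(M) = sum_k (-1)^k m_k where m_k = #(index-k critical points).
= (6) + (-9) + (7) + (-4) = 0

0


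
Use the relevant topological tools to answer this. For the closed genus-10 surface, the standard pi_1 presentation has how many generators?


Standard presentation: pi_1(Sigma_g) = <a_1,b_1,...,a_g,b_g | [a_1,b_1]...[a_g,b_g] = 1>.
Number of generators = 2g = 2*10 = 20

20


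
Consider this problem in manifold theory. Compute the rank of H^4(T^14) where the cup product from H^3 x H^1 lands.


Cup product: H^p x H^q -> H^{p+q}; here p+q = 3+1 = 4.
rank H^k(T^n) = C(n,k).
C(14,4) = 1001

1001


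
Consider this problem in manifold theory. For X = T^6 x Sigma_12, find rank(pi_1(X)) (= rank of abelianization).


pi_1(A x B) = pi_1(A) x pi_1(B); rank of abelianization = b_1.
b_1(T^6) = 6, b_1(Sigma_12) = 2*12 = 24.
b_1(product) = 6 + 24 = 30

30


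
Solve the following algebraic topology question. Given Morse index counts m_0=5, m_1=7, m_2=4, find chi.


Morse theory: chi(M) = sum_k (-1)^k m_k where m_k = #(index-k critical points).
= (5) + (-7) + (4) = 2

2


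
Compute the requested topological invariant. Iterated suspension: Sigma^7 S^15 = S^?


Each suspension raises dimension by 1: Sigma S^n = S^{n+1}.
Sigma^7 S^15 = S^{15+7} = S^22

22


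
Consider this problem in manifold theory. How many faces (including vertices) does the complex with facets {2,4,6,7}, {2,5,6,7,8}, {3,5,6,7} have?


Each maximal simplex on m vertices has 2^m - 1 nonempty faces.
Take the union (dedupe shared faces).
Total distinct faces = 47

47


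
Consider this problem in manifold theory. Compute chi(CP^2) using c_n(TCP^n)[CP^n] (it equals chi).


For any closed oriented manifold, <e(TM),[M]> = chi(M).
chi(CP^2) = 2+1 = 3

3


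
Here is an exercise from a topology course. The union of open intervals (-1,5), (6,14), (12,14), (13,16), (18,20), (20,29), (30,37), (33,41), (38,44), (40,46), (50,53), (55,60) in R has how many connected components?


Sort and merge overlapping open intervals.
Merged: (-1,5), (6,16), (18,20), (20,29), (30,46), (50,53), (55,60).
Number of components = 7

7


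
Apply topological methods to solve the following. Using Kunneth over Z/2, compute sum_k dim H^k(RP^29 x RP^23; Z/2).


dim H^*(RP^n; Z/2) = n+1 (one Z/2 in each degree 0..n).
Total Betti number is multiplicative.
Total = (29+1) * (23+1) = 30 * 24 = 720

720


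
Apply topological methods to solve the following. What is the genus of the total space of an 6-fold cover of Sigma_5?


For an n-sheeted cover: chi(E) = n * chi(B).
chi(Sigma_5) = 2 - 2*5 = -8.
chi(E) = 6 * (-8) = -48.
genus(E) = (2 - chi(E))/2 = (2 - (-48))/2 = 50/2 = 25

25


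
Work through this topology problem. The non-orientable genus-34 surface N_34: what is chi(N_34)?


For a non-orientable closed surface with k crosscaps: chi = 2 - k.
Here k = 34.
chi = 2 - 34 = -32

-32


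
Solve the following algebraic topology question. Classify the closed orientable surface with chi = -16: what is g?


chi = 2 - 2g for closed orientable surfaces.
-16 = 2 - 2g
2g = 2 - (-16) = 18
g = 9

9


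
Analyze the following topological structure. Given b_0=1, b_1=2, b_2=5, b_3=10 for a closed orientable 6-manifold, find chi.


By Poincare duality b_k = b_{6-k}, so full Betti numbers: b_0=1, b_1=2, b_2=5, b_3=10, b_4=5, b_5=2, b_6=1.
chi = sum (-1)^k b_k = -2

-2


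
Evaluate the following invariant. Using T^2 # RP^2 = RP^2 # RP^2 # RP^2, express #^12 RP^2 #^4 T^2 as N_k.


Since a >= 1, the sum is non-orientable; each T^2 can be replaced by RP^2 # RP^2 (since T^2#RP^2 = 3RP^2).
Total crosscaps k = 12 + 2*4 = 20.
Check via chi: chi = 12*1 + 4*0 - (12+4-1)*2 = -18 = 2 - k = -18. Consistent.

20


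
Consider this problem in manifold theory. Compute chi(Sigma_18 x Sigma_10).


chi(Sigma_18) = 2 - 2*18 = -34
chi(Sigma_10) = 2 - 2*10 = -18
chi(product) = (-34) * (-18) = 612

612


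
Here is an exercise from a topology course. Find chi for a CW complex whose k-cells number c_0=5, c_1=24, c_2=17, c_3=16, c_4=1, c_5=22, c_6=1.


chi = sum_k (-1)^k c_k.
= (-1)^0*5 + (-1)^1*24 + (-1)^2*17 + (-1)^3*16 + (-1)^4*1 + (-1)^5*22 + (-1)^6*1
= (5) + (-24) + (17) + (-16) + (1) + (-22) + (1)
= -38

-38


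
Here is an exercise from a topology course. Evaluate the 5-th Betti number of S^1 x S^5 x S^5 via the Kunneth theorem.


Each S^d has Poincare polynomial 1 + t^d.
The product S^1 x S^5 x S^5 has Poincare polynomial prod(1+t^d_i).
Expanding: b_0=1, b_1=1, b_5=2, b_6=2, b_10=1, b_11=1.
b_5 = 2

2


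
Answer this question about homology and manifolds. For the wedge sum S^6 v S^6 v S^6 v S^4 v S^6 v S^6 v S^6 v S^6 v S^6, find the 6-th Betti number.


For a wedge of spheres, H_k (k>0) is free on one generator per sphere of dimension k.
Spheres of dimension 6: count = 8.
b_6 = 8

8


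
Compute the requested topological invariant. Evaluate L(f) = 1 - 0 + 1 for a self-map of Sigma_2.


L(f) = tr(f_0*) - tr(f_1*) + tr(f_2*).
= 1 - (0) + (1)
= 2

2


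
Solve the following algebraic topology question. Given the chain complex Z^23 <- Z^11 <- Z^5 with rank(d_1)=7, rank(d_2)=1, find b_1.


rank H_k = rank(ker d_k) - rank(im d_{k+1}).
rank(ker d_1) = rank(C_1) - rank(d_1) = 11 - 7 = 4.
rank(im d_{1+1}) = 1.
rank H_1 = 4 - 1 = 3

3


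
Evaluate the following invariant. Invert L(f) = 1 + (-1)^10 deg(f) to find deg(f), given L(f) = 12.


L(f) = 1 + (-1)^10 deg(f) on S^10.
12 = 1 + (-1)^10 * deg(f)
(-1)^10 * deg(f) = 11
deg(f) = 11

11


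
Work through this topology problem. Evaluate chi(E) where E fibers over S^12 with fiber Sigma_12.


chi(S^12) = 2 (n even), chi(Sigma_12) = 2 - 2*12 = -22.
chi(E) = 2 * (-22) = -44

-44


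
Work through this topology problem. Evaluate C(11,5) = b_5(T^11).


By the Kunneth formula, b_k(T^n) = C(n,k).
b_5(T^11) = C(11,5).
C(11,5) = 11!/(5!*6!) = 462

462


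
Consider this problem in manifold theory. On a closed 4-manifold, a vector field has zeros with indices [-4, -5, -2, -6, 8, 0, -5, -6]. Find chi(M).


Poincare-Hopf: chi(M) = sum of indices of zeros.
chi = (-4) + (-5) + (-2) + (-6) + (8) + (0) + (-5) + (-6) = -20

-20


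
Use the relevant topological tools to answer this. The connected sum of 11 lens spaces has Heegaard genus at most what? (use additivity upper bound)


Heegaard genus satisfies g(A#B) <= g(A) + g(B).
Each lens space has g = 1.
Upper bound: 11 * 1 = 11

11


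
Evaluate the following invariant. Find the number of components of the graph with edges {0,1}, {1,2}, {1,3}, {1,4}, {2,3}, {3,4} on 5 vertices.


Run DFS/union-find over 5 vertices.
V = 5, E = 6.
Number of components = 1

1


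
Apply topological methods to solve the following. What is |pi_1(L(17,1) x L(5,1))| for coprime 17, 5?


pi_1(X x Y) = pi_1(X) x pi_1(Y).
pi_1(L(17,1)) = Z/17, pi_1(L(5,1)) = Z/5.
|Z/17 x Z/5| = 17 * 5 = 85

85


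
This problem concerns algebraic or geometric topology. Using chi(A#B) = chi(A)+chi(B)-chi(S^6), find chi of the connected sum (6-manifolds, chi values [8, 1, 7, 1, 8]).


For n-manifolds: chi(A#B) = chi(A) + chi(B) - chi(S^6).
chi(S^6) = 1 + (-1)^6 = 2.
chi(#) = (sum chi_i) - (5-1)*chi(S^6) = 25 - 4*2 = 17

17


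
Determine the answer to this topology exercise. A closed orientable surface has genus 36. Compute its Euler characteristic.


For a closed orientable surface of genus g: chi = 2 - 2g.
Here g = 36.
chi = 2 - 2*36 = 2 - 72 = -70

-70


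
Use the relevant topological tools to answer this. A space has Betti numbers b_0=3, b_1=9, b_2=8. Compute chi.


chi = sum_k (-1)^k b_k.
= (3) + (-9) + (8)
= 2

2


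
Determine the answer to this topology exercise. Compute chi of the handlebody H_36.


A genus-g handlebody deformation retracts to a wedge of g circles.
chi(vee_g S^1) = 1 - g.
chi(H_36) = 1 - 36 = -35

-35


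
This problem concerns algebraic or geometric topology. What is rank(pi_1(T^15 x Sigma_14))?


pi_1(A x B) = pi_1(A) x pi_1(B); rank of abelianization = b_1.
b_1(T^15) = 15, b_1(Sigma_14) = 2*14 = 28.
b_1(product) = 15 + 28 = 43

43


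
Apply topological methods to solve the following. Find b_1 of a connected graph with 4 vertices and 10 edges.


For a connected graph: rank(pi_1) = b_1 = E - V + 1 = 1 - chi.
chi = V - E = 4 - 10 = -6.
rank = 1 - (-6) = 10 - 4 + 1 = 7

7


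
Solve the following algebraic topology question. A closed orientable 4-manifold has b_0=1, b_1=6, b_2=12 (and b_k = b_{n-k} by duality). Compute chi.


By Poincare duality b_k = b_{4-k}, so full Betti numbers: b_0=1, b_1=6, b_2=12, b_3=6, b_4=1.
chi = sum (-1)^k b_k = 2

2


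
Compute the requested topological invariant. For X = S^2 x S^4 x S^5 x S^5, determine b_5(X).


Each S^d has Poincare polynomial 1 + t^d.
The product S^2 x S^4 x S^5 x S^5 has Poincare polynomial prod(1+t^d_i).
Expanding: b_0=1, b_2=1, b_4=1, b_5=2, b_6=1, b_7=2, b_9=2, b_10=1, b_11=2, b_12=1, b_14=1, b_16=1.
b_5 = 2

2


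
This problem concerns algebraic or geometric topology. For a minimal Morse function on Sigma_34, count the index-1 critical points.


A perfect Morse function has m_k = b_k.
For Sigma_34: b_0=1, b_1=2g=68, b_2=1.
Saddles m_1 = 2g = 68

68


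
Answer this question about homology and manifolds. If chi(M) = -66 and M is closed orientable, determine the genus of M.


chi = 2 - 2g for closed orientable surfaces.
-66 = 2 - 2g
2g = 2 - (-66) = 68
g = 34

34


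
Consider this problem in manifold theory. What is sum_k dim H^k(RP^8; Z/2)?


H^k(RP^8; Z/2) = Z/2 for each 0 <= k <= 8.
Total dimension = 8 + 1 = 9

9


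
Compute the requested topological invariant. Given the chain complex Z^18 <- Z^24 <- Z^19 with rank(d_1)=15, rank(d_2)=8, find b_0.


rank H_k = rank(ker d_k) - rank(im d_{k+1}).
rank(ker d_0) = rank(C_0) - rank(d_0) = 18 - 0 = 18.
rank(im d_{0+1}) = 15.
rank H_0 = 18 - 15 = 3

3


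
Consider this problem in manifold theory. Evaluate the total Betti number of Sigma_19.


For Sigma_19: b_0 = 1, b_1 = 2g = 38, b_2 = 1.
Total = 1 + 38 + 1 = 40

40


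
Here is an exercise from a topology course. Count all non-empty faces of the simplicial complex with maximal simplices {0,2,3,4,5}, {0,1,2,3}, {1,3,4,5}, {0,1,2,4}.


Each maximal simplex on m vertices has 2^m - 1 nonempty faces.
Take the union (dedupe shared faces).
Total distinct faces = 48

48


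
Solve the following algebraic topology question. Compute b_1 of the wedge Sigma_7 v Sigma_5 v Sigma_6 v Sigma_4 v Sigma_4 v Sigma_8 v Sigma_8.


For a wedge X v Y: reduced H_k(X v Y) = H_k(X) + H_k(Y).
Each Sigma_g contributes b_1 = 2g.
b_1 = 14 + 10 + 12 + 8 + 8 + 16 + 16 = 84

84


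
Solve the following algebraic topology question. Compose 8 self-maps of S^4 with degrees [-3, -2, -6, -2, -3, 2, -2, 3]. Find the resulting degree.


Degree is multiplicative: deg(composition) = product of degrees.
= (-3) * (-2) * (-6) * (-2) * (-3) * (2) * (-2) * (3) = 2592

2592


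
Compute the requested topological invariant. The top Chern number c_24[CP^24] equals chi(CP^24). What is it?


For any closed oriented manifold, <e(TM),[M]> = chi(M).
chi(CP^24) = 24+1 = 25

25


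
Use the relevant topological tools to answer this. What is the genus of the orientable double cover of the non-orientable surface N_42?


chi(N_42) = 2 - 42 = -40.
Double cover: chi(Sigma_g) = 2 * chi(N_42) = 2*(-40) = -80.
2 - 2g = -80, so g = (2 - (-80))/2 = 82/2 = 41

41


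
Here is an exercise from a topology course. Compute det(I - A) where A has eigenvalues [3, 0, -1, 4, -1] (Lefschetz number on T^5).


For a torus self-map: L(f) = det(I - A) where A acts on H_1.
L(f) = (1-3) * (1-0) * (1--1) * (1-4) * (1--1) = -2 * 1 * 2 * -3 * 2 = 24

24


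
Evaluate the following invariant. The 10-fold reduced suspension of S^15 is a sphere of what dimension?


Each suspension raises dimension by 1: Sigma S^n = S^{n+1}.
Sigma^10 S^15 = S^{15+10} = S^25

25


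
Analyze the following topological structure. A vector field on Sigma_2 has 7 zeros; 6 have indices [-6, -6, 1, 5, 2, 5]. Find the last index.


Poincare-Hopf: sum of indices = chi(M).
chi(Sigma_2) = 2 - 2*2 = -2.
Sum of known indices = 1.
x = chi - (sum known) = -2 - (1) = -3

-3


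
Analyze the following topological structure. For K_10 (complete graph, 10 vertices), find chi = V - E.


K_10: V = 10, E = C(10,2) = 45.
chi = V - E = 10 - 45 = -35

-35


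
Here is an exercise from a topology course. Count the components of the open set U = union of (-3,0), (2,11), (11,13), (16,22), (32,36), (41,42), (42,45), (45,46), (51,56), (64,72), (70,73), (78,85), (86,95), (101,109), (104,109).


Sort and merge overlapping open intervals.
Merged: (-3,0), (2,11), (11,13), (16,22), (32,36), (41,42), (42,45), (45,46), (51,56), (64,73), (78,85), (86,95), (101,109).
Number of components = 13

13


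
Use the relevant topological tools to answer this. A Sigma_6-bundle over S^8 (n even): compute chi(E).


chi(S^8) = 2 (n even), chi(Sigma_6) = 2 - 2*6 = -10.
chi(E) = 2 * (-10) = -20

-20


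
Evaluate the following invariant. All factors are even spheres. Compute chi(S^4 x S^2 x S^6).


chi is multiplicative: chi(X x Y) = chi(X) chi(Y).
Each even-dim sphere has chi = 2. There are 3 factors.
chi = 2^3 = 8

8


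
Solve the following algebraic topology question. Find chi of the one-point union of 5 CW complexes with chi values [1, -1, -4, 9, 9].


chi(A v B) = chi(A) + chi(B) - 1 (one point identified).
For 5 spaces: chi = (sum chi_i) - (5 - 1).
sum = 14; chi = 14 - 4 = 10

10


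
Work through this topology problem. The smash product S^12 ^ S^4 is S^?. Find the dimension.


S^m ^ S^n = S^{m+n}.
k = 12 + 4 = 16

16


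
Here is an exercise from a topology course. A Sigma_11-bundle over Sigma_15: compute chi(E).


For a fiber bundle F -> E -> B (with CW structure): chi(E) = chi(B) * chi(F).
chi(Sigma_15) = -28, chi(Sigma_11) = -20.
chi(E) = (-28) * (-20) = 560

560


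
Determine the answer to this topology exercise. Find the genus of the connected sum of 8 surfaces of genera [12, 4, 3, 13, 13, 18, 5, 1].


Genus is additive under connected sum of orientable surfaces.
g = 12 + 4 + 3 + 13 + 13 + 18 + 5 + 1 = 69

69


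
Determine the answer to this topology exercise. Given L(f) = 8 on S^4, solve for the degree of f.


L(f) = 1 + (-1)^4 deg(f) on S^4.
8 = 1 + (-1)^4 * deg(f)
(-1)^4 * deg(f) = 7
deg(f) = 7

7


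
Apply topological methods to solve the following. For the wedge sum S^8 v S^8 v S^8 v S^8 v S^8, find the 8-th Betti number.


For a wedge of spheres, H_k (k>0) is free on one generator per sphere of dimension k.
Spheres of dimension 8: count = 5.
b_8 = 5

5


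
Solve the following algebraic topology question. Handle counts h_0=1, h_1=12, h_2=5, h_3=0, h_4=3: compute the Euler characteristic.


Handles of index k contribute (-1)^k to chi (same as CW cells).
chi = (1) + (-12) + (5) + (0) + (3) = -3

-3


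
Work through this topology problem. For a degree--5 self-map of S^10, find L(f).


On S^10: L(f) = tr(f_0*) + (-1)^10 tr(f_10*) = 1 + (-1)^10 * deg(f).
L(f) = 1 + (-1)^10 * -5 = 1 + -5 = -4

-4


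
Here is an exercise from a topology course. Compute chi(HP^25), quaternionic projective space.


HP^25 has one cell in each dimension 0, 4, ..., 4*25 (25+1 cells, all even-dim).
chi = 25 + 1 = 26

26


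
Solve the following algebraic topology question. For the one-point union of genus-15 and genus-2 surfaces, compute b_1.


For a wedge: H_1(A v B) = H_1(A) + H_1(B).
b_1(Sigma_15) = 30, b_1(Sigma_2) = 4.
b_1 = 30 + 4 = 34

34


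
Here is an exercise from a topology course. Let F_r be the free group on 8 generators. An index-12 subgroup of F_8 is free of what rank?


Nielsen-Schreier: an index-n subgroup of F_r is free of rank 1 + n(r-1).
Equivalently: chi(cover) = n*chi(base); chi(vee_r S^1) = 1 - 8 = -7.
chi(E) = 12*(-7) = -84; rank = 1 - chi(E) = 1 - (-84) = 85.
rank = 1 + 12*(8-1) = 1 + 84 = 85

85


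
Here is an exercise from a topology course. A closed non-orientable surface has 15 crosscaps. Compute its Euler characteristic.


For a non-orientable closed surface with k crosscaps: chi = 2 - k.
Here k = 15.
chi = 2 - 15 = -13

-13


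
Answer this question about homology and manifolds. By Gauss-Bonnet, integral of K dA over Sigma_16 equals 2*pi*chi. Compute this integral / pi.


Gauss-Bonnet: integral K dA = 2*pi*chi(M).
chi(Sigma_16) = 2 - 2*16 = -30.
(integral K dA)/pi = 2*chi = 2*(-30) = -60

-60


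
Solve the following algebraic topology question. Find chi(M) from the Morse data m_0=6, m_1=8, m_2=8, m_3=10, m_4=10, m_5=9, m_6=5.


Morse theory: chi(M) = sum_k (-1)^k m_k where m_k = #(index-k critical points).
= (6) + (-8) + (8) + (-10) + (10) + (-9) + (5) = 2

2


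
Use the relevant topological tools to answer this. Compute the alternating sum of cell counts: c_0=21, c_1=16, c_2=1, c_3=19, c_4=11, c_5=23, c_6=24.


chi = sum_k (-1)^k c_k.
= (-1)^0*21 + (-1)^1*16 + (-1)^2*1 + (-1)^3*19 + (-1)^4*11 + (-1)^5*23 + (-1)^6*24
= (21) + (-16) + (1) + (-19) + (11) + (-23) + (24)
= -1

-1


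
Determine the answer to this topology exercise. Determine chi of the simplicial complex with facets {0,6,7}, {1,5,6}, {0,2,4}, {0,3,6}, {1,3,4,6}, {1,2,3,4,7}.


Enumerate all faces; f-vector: f_0=8, f_1=21, f_2=17, f_3=6, f_4=1.
chi = sum (-1)^k f_k = -1

-1


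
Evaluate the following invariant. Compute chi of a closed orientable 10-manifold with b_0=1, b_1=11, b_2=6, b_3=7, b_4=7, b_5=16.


By Poincare duality b_k = b_{10-k}, so full Betti numbers: b_0=1, b_1=11, b_2=6, b_3=7, b_4=7, b_5=16, b_6=7, b_7=7, b_8=6, b_9=11, b_10=1.
chi = sum (-1)^k b_k = -24

-24


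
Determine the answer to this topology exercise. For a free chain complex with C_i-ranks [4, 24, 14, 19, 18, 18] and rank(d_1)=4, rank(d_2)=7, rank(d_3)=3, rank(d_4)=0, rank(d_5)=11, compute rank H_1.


rank H_k = rank(ker d_k) - rank(im d_{k+1}).
rank(ker d_1) = rank(C_1) - rank(d_1) = 24 - 4 = 20.
rank(im d_{1+1}) = 7.
rank H_1 = 20 - 7 = 13

13


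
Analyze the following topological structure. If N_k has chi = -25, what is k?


chi = 2 - k for closed non-orientable surfaces with k crosscaps.
-25 = 2 - k
k = 2 - (-25) = 27

27


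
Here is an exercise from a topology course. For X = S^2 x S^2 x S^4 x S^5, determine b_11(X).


Each S^d has Poincare polynomial 1 + t^d.
The product S^2 x S^2 x S^4 x S^5 has Poincare polynomial prod(1+t^d_i).
Expanding: b_0=1, b_2=2, b_4=2, b_5=1, b_6=2, b_7=2, b_8=1, b_9=2, b_11=2, b_13=1.
b_11 = 2

2


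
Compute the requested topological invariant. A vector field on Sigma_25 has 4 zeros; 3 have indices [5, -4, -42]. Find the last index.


Poincare-Hopf: sum of indices = chi(M).
chi(Sigma_25) = 2 - 2*25 = -48.
Sum of known indices = -41.
x = chi - (sum known) = -48 - (-41) = -7

-7


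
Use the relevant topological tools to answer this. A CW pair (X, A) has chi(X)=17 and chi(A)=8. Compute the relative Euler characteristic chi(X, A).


Relative Euler characteristic: chi(X, A) = chi(X) - chi(A).
= 17 - (8) = 9

9


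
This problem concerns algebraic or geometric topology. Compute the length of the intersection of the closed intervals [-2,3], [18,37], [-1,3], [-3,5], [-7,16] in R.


Intersection = [max(a_i), min(b_i)] = [18, 3].
Since 18 > 3, the intersection is empty.
Length = 0

0


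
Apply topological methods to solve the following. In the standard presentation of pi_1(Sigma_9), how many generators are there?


Standard presentation: pi_1(Sigma_g) = <a_1,b_1,...,a_g,b_g | [a_1,b_1]...[a_g,b_g] = 1>.
Number of generators = 2g = 2*9 = 18

18


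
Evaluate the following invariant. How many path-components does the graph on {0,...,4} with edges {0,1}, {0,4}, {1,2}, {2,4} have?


Run DFS/union-find over 5 vertices.
V = 5, E = 4.
Number of components = 2

2


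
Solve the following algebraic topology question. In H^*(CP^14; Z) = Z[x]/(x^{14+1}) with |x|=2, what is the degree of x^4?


|x| = 2 in H^*(CP^n).
|x^4| = 4 * |x| = 4 * 2 = 8

8


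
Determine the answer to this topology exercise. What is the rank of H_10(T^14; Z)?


By the Kunneth formula, b_k(T^n) = C(n,k).
b_10(T^14) = C(14,10).
C(14,10) = 14!/(10!*4!) = 1001

1001


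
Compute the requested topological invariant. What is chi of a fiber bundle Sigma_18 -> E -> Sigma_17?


For a fiber bundle F -> E -> B (with CW structure): chi(E) = chi(B) * chi(F).
chi(Sigma_17) = -32, chi(Sigma_18) = -34.
chi(E) = (-32) * (-34) = 1088

1088


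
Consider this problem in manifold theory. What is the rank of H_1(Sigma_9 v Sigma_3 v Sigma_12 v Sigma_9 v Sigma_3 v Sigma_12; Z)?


For a wedge X v Y: reduced H_k(X v Y) = H_k(X) + H_k(Y).
Each Sigma_g contributes b_1 = 2g.
b_1 = 18 + 6 + 24 + 18 + 6 + 24 = 96

96


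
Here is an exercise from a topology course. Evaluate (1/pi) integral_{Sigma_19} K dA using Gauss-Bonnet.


Gauss-Bonnet: integral K dA = 2*pi*chi(M).
chi(Sigma_19) = 2 - 2*19 = -36.
(integral K dA)/pi = 2*chi = 2*(-36) = -72

-72


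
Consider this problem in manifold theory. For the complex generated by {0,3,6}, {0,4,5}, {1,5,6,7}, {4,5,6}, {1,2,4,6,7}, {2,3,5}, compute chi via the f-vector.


Enumerate all faces; f-vector: f_0=8, f_1=22, f_2=17, f_3=6, f_4=1.
chi = sum (-1)^k f_k = -2

-2


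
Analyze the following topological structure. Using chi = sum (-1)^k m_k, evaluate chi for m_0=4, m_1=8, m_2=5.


Morse theory: chi(M) = sum_k (-1)^k m_k where m_k = #(index-k critical points).
= (4) + (-8) + (5) = 1

1


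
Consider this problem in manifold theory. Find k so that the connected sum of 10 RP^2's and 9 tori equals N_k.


Since a >= 1, the sum is non-orientable; each T^2 can be replaced by RP^2 # RP^2 (since T^2#RP^2 = 3RP^2).
Total crosscaps k = 10 + 2*9 = 28.
Check via chi: chi = 10*1 + 9*0 - (10+9-1)*2 = -26 = 2 - k = -26. Consistent.

28


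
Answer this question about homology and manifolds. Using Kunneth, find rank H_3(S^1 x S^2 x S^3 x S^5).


Each S^d has Poincare polynomial 1 + t^d.
The product S^1 x S^2 x S^3 x S^5 has Poincare polynomial prod(1+t^d_i).
Expanding: b_0=1, b_1=1, b_2=1, b_3=2, b_4=1, b_5=2, b_6=2, b_7=1, b_8=2, b_9=1, b_10=1, b_11=1.
b_3 = 2

2


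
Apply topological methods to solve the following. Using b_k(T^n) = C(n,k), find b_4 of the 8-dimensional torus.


By the Kunneth formula, b_k(T^n) = C(n,k).
b_4(T^8) = C(8,4).
C(8,4) = 8!/(4!*4!) = 70

70


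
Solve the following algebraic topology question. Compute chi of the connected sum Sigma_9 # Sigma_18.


chi(Sigma_9) = 2 - 2*9 = -16
chi(Sigma_18) = 2 - 2*18 = -34
For surfaces: chi(A#B) = chi(A) + chi(B) - 2.
chi = -16 + -34 - 2 = -52

-52


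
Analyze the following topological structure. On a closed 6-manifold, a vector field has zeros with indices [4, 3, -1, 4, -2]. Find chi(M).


Poincare-Hopf: chi(M) = sum of indices of zeros.
chi = (4) + (3) + (-1) + (4) + (-2) = 8

8


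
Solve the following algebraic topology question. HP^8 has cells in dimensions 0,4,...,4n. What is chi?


HP^8 has one cell in each dimension 0, 4, ..., 4*8 (8+1 cells, all even-dim).
chi = 8 + 1 = 9

9


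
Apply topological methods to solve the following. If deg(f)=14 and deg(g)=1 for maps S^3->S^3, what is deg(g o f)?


Degree is multiplicative under composition: deg(g o f) = deg(g) * deg(f).
= 1 * 14 = 14

14


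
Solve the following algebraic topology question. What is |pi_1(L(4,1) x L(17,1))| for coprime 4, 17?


pi_1(X x Y) = pi_1(X) x pi_1(Y).
pi_1(L(4,1)) = Z/4, pi_1(L(17,1)) = Z/17.
|Z/4 x Z/17| = 4 * 17 = 68

68


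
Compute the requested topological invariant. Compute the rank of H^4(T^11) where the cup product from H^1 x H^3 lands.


Cup product: H^p x H^q -> H^{p+q}; here p+q = 1+3 = 4.
rank H^k(T^n) = C(n,k).
C(11,4) = 330

330


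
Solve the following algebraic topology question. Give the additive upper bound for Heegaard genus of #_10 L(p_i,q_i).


Heegaard genus satisfies g(A#B) <= g(A) + g(B).
Each lens space has g = 1.
Upper bound: 10 * 1 = 10

10


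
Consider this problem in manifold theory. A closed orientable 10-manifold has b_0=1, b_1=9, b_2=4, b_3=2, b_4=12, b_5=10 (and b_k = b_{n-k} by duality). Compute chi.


By Poincare duality b_k = b_{10-k}, so full Betti numbers: b_0=1, b_1=9, b_2=4, b_3=2, b_4=12, b_5=10, b_6=12, b_7=2, b_8=4, b_9=9, b_10=1.
chi = sum (-1)^k b_k = 2

2


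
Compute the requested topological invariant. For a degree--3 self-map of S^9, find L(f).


On S^9: L(f) = tr(f_0*) + (-1)^9 tr(f_9*) = 1 + (-1)^9 * deg(f).
L(f) = 1 + (-1)^9 * -3 = 1 + 3 = 4

4


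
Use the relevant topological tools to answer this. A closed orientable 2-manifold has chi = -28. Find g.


chi = 2 - 2g for closed orientable surfaces.
-28 = 2 - 2g
2g = 2 - (-28) = 30
g = 15

15


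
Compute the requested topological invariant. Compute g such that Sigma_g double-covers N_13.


chi(N_13) = 2 - 13 = -11.
Double cover: chi(Sigma_g) = 2 * chi(N_13) = 2*(-11) = -22.
2 - 2g = -22, so g = (2 - (-22))/2 = 24/2 = 12

12


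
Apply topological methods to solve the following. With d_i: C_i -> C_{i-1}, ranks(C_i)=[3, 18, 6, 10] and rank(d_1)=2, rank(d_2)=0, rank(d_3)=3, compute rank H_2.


rank H_k = rank(ker d_k) - rank(im d_{k+1}).
rank(ker d_2) = rank(C_2) - rank(d_2) = 6 - 0 = 6.
rank(im d_{2+1}) = 3.
rank H_2 = 6 - 3 = 3

3


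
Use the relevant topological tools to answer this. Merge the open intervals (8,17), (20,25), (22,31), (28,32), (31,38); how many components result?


Sort and merge overlapping open intervals.
Merged: (8,17), (20,38).
Number of components = 2

2


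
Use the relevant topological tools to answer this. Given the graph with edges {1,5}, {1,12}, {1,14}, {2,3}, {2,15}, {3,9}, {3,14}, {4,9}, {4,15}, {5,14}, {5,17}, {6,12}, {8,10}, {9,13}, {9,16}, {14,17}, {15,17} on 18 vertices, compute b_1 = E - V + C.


b_1 = E - V + (number of components).
E = 17, V = 18, components = 5.
b_1 = 17 - 18 + 5 = 4

4


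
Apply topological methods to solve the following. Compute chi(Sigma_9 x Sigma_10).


chi(Sigma_9) = 2 - 2*9 = -16
chi(Sigma_10) = 2 - 2*10 = -18
chi(product) = (-16) * (-18) = 288

288


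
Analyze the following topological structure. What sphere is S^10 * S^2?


Join of spheres: S^m * S^n = S^{m+n+1}.
dim = 10 + 2 + 1 = 13

13


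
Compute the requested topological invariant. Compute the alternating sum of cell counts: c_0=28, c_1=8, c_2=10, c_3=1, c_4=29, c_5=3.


chi = sum_k (-1)^k c_k.
= (-1)^0*28 + (-1)^1*8 + (-1)^2*10 + (-1)^3*1 + (-1)^4*29 + (-1)^5*3
= (28) + (-8) + (10) + (-1) + (29) + (-3)
= 55

55


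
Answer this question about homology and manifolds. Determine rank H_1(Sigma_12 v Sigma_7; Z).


For a wedge: H_1(A v B) = H_1(A) + H_1(B).
b_1(Sigma_12) = 24, b_1(Sigma_7) = 14.
b_1 = 24 + 14 = 38

38


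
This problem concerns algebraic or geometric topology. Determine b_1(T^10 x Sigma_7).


pi_1(A x B) = pi_1(A) x pi_1(B); rank of abelianization = b_1.
b_1(T^10) = 10, b_1(Sigma_7) = 2*7 = 14.
b_1(product) = 10 + 14 = 24

24


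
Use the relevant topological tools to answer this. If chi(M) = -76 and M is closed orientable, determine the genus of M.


chi = 2 - 2g for closed orientable surfaces.
-76 = 2 - 2g
2g = 2 - (-76) = 78
g = 39

39


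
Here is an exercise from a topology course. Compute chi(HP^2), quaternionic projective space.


HP^2 has one cell in each dimension 0, 4, ..., 4*2 (2+1 cells, all even-dim).
chi = 2 + 1 = 3

3
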